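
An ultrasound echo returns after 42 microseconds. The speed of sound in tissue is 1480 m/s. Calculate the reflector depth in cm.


depth = c * t / 2
t = 42 us = 4.2000e-05 s
depth = 1480 * 4.2000e-05 / 2
depth = 0.03108 m = 3.108 cm


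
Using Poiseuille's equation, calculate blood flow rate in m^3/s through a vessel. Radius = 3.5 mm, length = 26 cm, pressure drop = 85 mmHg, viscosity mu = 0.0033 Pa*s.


Q = pi*r^4*dP / (8*mu*L)
r = 0.0035 m, L = 0.26 m
dP = 85 mmHg = 11332.37 Pa
Q = 7.7833e-04 m^3/s


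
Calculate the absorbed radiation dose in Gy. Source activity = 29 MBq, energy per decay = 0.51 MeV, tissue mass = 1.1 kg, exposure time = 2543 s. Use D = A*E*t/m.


A = 29 MBq = 2.9000e+07 Bq
E = 0.51 MeV = 8.1702e-14 J
D = A*E*t/m = 2.9000e+07*8.1702e-14*2543/1.1
D = 0.005478 Gy


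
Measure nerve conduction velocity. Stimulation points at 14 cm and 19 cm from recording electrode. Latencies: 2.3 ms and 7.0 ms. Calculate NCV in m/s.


Distance = (19 - 14) / 100 = 0.05 m
dt = (7.0 - 2.3) / 1000 = 0.0047 s
NCV = dist / dt = 10.64 m/s


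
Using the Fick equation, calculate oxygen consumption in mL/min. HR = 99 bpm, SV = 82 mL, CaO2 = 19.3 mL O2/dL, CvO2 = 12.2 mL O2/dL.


CO = HR*SV = 99*82/1000 = 8.118 L/min
a-v O2 diff = 19.3 - 12.2 = 7.1 mL/dL
VO2 = CO * (CaO2-CvO2) * 10 dL/L
VO2 = 8.118 * 7.1 * 10
VO2 = 576.4 mL/min


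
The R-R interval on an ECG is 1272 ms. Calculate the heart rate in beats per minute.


HR = 60 / RR_interval(s)
RR = 1272 ms = 1.272 s
HR = 60 / 1.272 = 47.17 bpm


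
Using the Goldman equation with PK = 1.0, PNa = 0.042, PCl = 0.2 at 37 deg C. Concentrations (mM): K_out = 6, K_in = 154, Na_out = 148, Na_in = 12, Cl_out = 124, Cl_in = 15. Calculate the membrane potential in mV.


Vm = (RT/F)*ln((PK*Ko + PNa*Nao + PCl*Cli)/(PK*Ki + PNa*Nai + PCl*Clo))
Numer = 15.216, Denom = 179.304
Vm = -65.92 mV


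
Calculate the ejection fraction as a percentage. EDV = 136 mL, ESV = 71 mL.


SV = EDV - ESV = 136 - 71 = 65 mL
EF = SV/EDV * 100 = 65/136 * 100
EF = 47.79%


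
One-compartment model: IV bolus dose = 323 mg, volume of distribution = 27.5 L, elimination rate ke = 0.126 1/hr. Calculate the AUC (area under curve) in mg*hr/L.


C0 = Dose/Vd = 323/27.5 = 11.7455 mg/L
AUC = C0/ke = 11.7455/0.126
AUC = 93.22 mg*hr/L


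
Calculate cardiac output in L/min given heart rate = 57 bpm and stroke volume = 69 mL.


CO = HR * SV
CO = 57 * 69 / 1000
CO = 3.933 L/min


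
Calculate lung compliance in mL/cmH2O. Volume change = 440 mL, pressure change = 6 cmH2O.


C = dV / dP
C = 440 / 6
C = 73.33 mL/cmH2O


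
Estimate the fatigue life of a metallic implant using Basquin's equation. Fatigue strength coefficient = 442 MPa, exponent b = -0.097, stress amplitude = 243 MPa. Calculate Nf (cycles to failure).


sigma_a = sigma_f' * (2Nf)^b
2Nf = (sigma_a/sigma_f')^(1/b)
2Nf = (243/442)^(1/-0.097)
2Nf = 476.99675
Nf = 238.5


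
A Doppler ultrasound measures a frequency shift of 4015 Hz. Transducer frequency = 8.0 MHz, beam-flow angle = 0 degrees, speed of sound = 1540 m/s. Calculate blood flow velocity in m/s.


v = fd * c / (2 * f0 * cos(theta))
v = 4015 * 1540 / (2 * 8.0000e+06 * cos(0))
v = 0.3864 m/s


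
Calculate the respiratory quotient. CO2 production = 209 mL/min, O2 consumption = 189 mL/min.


RQ = VCO2 / VO2
RQ = 209 / 189
RQ = 1.106


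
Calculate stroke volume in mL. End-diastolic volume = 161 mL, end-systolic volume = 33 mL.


SV = EDV - ESV
SV = 161 - 33
SV = 128 mL


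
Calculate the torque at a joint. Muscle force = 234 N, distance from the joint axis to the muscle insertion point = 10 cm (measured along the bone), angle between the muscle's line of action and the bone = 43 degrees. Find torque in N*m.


Torque = F * d * sin(theta)   (moment arm = d*sin(theta))
d = 10 cm = 0.1 m
Torque = 234 * 0.1 * sin(43)
Torque = 15.96 N*m


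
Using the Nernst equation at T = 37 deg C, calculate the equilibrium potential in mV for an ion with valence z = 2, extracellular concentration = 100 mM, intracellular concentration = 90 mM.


E = (RT/(zF)) * ln(C_out/C_in)
T = 37 + 273.15 = 310.15 K
E = (8.314 * 310.15 / (2 * 96485)) * ln(100/90)
E = 1.408 mV


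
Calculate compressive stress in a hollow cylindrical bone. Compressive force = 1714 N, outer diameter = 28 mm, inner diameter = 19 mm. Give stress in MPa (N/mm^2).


A = pi*(r_o^2 - r_i^2)
r_o = 14 mm, r_i = 9.5 mm
A = 332.223 mm^2
sigma = F/A = 1714 / 332.223
sigma = 5.159 MPa


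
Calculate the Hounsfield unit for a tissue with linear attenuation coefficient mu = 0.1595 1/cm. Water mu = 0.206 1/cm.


HU = ((mu_tissue - mu_water) / mu_water) * 1000
HU = ((0.1595 - 0.206) / 0.206) * 1000
HU = -225.7


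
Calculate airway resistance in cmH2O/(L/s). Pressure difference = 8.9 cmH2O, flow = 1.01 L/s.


R = dP / flow
R = 8.9 / 1.01
R = 8.812 cmH2O/(L/s)


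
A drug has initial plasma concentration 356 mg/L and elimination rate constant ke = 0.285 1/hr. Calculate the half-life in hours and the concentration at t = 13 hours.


t_half = ln(2) / ke = 0.693147 / 0.285 = 2.432 hr
C(t) = C0 * exp(-ke*t) = 356 * exp(-0.285*13)
C(13) = 8.758 mg/L


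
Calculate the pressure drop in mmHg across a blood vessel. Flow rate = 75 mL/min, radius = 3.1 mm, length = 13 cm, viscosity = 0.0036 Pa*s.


dP = 8*mu*L*Q / (pi*r^4)
Q = 75 mL/min = 1.25e-06 m^3/s
dP = 16.1306 Pa = 16.1306 / 133.322 mmHg = 0.121 mmHg


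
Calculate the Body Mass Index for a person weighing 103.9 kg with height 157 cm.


BMI = weight / height^2
height = 157 cm = 1.57 m
BMI = 103.9 / 1.57^2
BMI = 42.15 kg/m^2


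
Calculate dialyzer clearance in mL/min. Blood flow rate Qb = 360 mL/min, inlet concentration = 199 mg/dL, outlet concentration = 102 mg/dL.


K = Qb * (Cb_in - Cb_out) / Cb_in
K = 360 * (199 - 102) / 199
K = 175.5 mL/min


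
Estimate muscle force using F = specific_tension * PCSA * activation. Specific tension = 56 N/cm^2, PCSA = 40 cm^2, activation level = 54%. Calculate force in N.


F = sigma * PCSA * activation
F = 56 * 40 * 0.54
F = 1210 N


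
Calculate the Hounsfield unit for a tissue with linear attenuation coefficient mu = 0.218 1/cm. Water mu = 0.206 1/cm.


HU = ((mu_tissue - mu_water) / mu_water) * 1000
HU = ((0.218 - 0.206) / 0.206) * 1000
HU = 58.25


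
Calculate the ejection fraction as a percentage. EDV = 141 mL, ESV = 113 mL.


SV = EDV - ESV = 141 - 113 = 28 mL
EF = SV/EDV * 100 = 28/141 * 100
EF = 19.86%


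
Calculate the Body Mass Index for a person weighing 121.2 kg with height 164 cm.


BMI = weight / height^2
height = 164 cm = 1.64 m
BMI = 121.2 / 1.64^2
BMI = 45.06 kg/m^2


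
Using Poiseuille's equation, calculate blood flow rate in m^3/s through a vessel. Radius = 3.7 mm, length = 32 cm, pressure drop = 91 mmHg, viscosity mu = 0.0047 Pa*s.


Q = pi*r^4*dP / (8*mu*L)
r = 0.0037 m, L = 0.32 m
dP = 91 mmHg = 12132.302 Pa
Q = 5.9369e-04 m^3/s


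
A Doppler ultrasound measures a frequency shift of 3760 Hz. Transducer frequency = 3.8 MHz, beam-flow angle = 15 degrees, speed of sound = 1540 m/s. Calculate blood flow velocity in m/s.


v = fd * c / (2 * f0 * cos(theta))
v = 3760 * 1540 / (2 * 3.8000e+06 * cos(15))
v = 0.7888 m/s


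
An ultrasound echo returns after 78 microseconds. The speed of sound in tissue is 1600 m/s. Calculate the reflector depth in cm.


depth = c * t / 2
t = 78 us = 7.8000e-05 s
depth = 1600 * 7.8000e-05 / 2
depth = 0.0624 m = 6.24 cm


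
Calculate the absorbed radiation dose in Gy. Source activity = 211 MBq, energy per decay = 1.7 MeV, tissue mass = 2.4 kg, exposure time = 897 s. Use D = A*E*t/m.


A = 211 MBq = 2.1100e+08 Bq
E = 1.7 MeV = 2.7234e-13 J
D = A*E*t/m = 2.1100e+08*2.7234e-13*897/2.4
D = 0.02148 Gy


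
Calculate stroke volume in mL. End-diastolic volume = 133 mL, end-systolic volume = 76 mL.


SV = EDV - ESV
SV = 133 - 76
SV = 57 mL


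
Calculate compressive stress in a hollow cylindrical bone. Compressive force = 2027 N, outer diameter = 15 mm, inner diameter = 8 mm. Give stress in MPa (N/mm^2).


A = pi*(r_o^2 - r_i^2)
r_o = 7.5 mm, r_i = 4 mm
A = 126.449 mm^2
sigma = F/A = 2027 / 126.449
sigma = 16.03 MPa


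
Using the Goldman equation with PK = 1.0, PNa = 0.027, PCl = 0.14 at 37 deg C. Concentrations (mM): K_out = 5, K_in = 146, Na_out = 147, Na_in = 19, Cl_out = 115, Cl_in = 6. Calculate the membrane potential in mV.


Vm = (RT/F)*ln((PK*Ko + PNa*Nao + PCl*Cli)/(PK*Ki + PNa*Nai + PCl*Clo))
Numer = 9.809, Denom = 162.613
Vm = -75.05 mV


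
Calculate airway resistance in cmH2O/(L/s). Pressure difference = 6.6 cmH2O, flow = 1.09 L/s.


R = dP / flow
R = 6.6 / 1.09
R = 6.055 cmH2O/(L/s)


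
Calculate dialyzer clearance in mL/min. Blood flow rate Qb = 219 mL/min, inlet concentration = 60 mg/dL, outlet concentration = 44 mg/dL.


K = Qb * (Cb_in - Cb_out) / Cb_in
K = 219 * (60 - 44) / 60
K = 58.4 mL/min


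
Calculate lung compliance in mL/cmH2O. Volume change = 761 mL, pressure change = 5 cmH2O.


C = dV / dP
C = 761 / 5
C = 152.2 mL/cmH2O


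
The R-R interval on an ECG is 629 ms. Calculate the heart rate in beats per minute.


HR = 60 / RR_interval(s)
RR = 629 ms = 0.629 s
HR = 60 / 0.629 = 95.39 bpm


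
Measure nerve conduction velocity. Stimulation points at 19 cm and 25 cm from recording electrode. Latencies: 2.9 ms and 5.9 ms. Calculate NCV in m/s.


Distance = (25 - 19) / 100 = 0.06 m
dt = (5.9 - 2.9) / 1000 = 0.003 s
NCV = dist / dt = 20 m/s


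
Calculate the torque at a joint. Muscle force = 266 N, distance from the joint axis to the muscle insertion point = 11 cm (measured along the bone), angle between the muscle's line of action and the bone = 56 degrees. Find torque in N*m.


Torque = F * d * sin(theta)   (moment arm = d*sin(theta))
d = 11 cm = 0.11 m
Torque = 266 * 0.11 * sin(56)
Torque = 24.26 N*m


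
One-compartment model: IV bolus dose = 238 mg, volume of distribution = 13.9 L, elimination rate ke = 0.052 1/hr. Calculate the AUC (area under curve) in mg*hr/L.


C0 = Dose/Vd = 238/13.9 = 17.1223 mg/L
AUC = C0/ke = 17.1223/0.052
AUC = 329.3 mg*hr/L


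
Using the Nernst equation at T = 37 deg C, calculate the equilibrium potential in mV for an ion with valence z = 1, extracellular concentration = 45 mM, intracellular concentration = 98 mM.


E = (RT/(zF)) * ln(C_out/C_in)
T = 37 + 273.15 = 310.15 K
E = (8.314 * 310.15 / (1 * 96485)) * ln(45/98)
E = -20.8 mV


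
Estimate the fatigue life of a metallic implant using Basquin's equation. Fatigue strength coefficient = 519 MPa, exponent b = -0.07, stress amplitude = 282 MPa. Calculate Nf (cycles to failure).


sigma_a = sigma_f' * (2Nf)^b
2Nf = (sigma_a/sigma_f')^(1/b)
2Nf = (282/519)^(1/-0.07)
2Nf = 6089.0063
Nf = 3045


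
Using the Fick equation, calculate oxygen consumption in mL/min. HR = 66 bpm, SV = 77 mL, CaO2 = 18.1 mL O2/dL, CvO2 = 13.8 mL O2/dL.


CO = HR*SV = 66*77/1000 = 5.082 L/min
a-v O2 diff = 18.1 - 13.8 = 4.3 mL/dL
VO2 = CO * (CaO2-CvO2) * 10 dL/L
VO2 = 5.082 * 4.3 * 10
VO2 = 218.5 mL/min


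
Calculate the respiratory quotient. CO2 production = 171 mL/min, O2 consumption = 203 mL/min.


RQ = VCO2 / VO2
RQ = 171 / 203
RQ = 0.8424


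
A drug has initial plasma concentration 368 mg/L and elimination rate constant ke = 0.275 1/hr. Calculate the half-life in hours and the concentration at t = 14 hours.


t_half = ln(2) / ke = 0.693147 / 0.275 = 2.521 hr
C(t) = C0 * exp(-ke*t) = 368 * exp(-0.275*14)
C(14) = 7.831 mg/L


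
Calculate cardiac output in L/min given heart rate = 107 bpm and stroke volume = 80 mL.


CO = HR * SV
CO = 107 * 80 / 1000
CO = 8.56 L/min


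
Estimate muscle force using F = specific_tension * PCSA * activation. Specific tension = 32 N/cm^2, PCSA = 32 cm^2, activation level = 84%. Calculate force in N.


F = sigma * PCSA * activation
F = 32 * 32 * 0.84
F = 860.2 N


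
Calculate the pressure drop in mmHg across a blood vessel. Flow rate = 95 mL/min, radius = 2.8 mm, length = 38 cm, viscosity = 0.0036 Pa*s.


dP = 8*mu*L*Q / (pi*r^4)
Q = 95 mL/min = 1.58333e-06 m^3/s
dP = 89.7358 Pa = 89.7358 / 133.322 mmHg = 0.6731 mmHg


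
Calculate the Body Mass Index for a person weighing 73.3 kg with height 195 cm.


BMI = weight / height^2
height = 195 cm = 1.95 m
BMI = 73.3 / 1.95^2
BMI = 19.28 kg/m^2


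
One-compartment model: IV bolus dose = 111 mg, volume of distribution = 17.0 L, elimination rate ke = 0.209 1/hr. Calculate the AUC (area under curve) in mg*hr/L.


C0 = Dose/Vd = 111/17.0 = 6.52941 mg/L
AUC = C0/ke = 6.52941/0.209
AUC = 31.24 mg*hr/L


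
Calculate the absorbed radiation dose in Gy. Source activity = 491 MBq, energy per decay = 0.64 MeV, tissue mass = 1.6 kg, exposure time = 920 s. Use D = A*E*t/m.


A = 491 MBq = 4.9100e+08 Bq
E = 0.64 MeV = 1.02528e-13 J
D = A*E*t/m = 4.9100e+08*1.02528e-13*920/1.6
D = 0.02895 Gy


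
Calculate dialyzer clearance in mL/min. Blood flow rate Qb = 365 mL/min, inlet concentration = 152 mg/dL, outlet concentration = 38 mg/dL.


K = Qb * (Cb_in - Cb_out) / Cb_in
K = 365 * (152 - 38) / 152
K = 273.8 mL/min


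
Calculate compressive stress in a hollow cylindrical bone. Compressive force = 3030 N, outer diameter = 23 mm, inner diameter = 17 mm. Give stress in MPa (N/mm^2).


A = pi*(r_o^2 - r_i^2)
r_o = 11.5 mm, r_i = 8.5 mm
A = 188.496 mm^2
sigma = F/A = 3030 / 188.496
sigma = 16.07 MPa


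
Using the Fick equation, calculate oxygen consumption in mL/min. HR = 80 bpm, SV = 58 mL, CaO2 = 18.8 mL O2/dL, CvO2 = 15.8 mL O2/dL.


CO = HR*SV = 80*58/1000 = 4.64 L/min
a-v O2 diff = 18.8 - 15.8 = 3 mL/dL
VO2 = CO * (CaO2-CvO2) * 10 dL/L
VO2 = 4.64 * 3 * 10
VO2 = 139.2 mL/min


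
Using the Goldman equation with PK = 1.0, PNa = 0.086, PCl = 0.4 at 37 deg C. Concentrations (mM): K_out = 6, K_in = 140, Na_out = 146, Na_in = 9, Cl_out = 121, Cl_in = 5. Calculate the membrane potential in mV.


Vm = (RT/F)*ln((PK*Ko + PNa*Nao + PCl*Cli)/(PK*Ki + PNa*Nai + PCl*Clo))
Numer = 20.556, Denom = 189.174
Vm = -59.32 mV


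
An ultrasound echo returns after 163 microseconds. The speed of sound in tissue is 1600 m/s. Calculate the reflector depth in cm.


depth = c * t / 2
t = 163 us = 1.6300e-04 s
depth = 1600 * 1.6300e-04 / 2
depth = 0.1304 m = 13.04 cm


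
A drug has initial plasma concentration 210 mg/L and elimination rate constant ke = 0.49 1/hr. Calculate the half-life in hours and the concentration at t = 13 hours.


t_half = ln(2) / ke = 0.693147 / 0.49 = 1.415 hr
C(t) = C0 * exp(-ke*t) = 210 * exp(-0.49*13)
C(13) = 0.3596 mg/L


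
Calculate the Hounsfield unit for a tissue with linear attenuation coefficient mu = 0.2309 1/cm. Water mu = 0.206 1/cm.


HU = ((mu_tissue - mu_water) / mu_water) * 1000
HU = ((0.2309 - 0.206) / 0.206) * 1000
HU = 120.9


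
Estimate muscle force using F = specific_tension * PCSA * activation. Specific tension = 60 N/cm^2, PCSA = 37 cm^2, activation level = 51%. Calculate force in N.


F = sigma * PCSA * activation
F = 60 * 37 * 0.51
F = 1132 N


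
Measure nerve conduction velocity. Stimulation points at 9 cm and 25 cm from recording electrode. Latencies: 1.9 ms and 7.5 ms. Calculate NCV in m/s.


Distance = (25 - 9) / 100 = 0.16 m
dt = (7.5 - 1.9) / 1000 = 0.0056 s
NCV = dist / dt = 28.57 m/s


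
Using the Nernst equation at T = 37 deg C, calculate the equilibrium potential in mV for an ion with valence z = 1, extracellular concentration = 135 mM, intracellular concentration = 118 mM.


E = (RT/(zF)) * ln(C_out/C_in)
T = 37 + 273.15 = 310.15 K
E = (8.314 * 310.15 / (1 * 96485)) * ln(135/118)
E = 3.597 mV


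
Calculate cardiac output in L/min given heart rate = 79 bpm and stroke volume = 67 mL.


CO = HR * SV
CO = 79 * 67 / 1000
CO = 5.293 L/min


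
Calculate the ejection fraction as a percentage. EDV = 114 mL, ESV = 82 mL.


SV = EDV - ESV = 114 - 82 = 32 mL
EF = SV/EDV * 100 = 32/114 * 100
EF = 28.07%


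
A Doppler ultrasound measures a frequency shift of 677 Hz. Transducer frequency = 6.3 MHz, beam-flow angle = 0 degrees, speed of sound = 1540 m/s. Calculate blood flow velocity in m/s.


v = fd * c / (2 * f0 * cos(theta))
v = 677 * 1540 / (2 * 6.3000e+06 * cos(0))
v = 0.08274 m/s


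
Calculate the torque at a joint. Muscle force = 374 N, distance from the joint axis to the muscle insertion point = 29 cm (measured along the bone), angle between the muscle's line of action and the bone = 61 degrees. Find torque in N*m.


Torque = F * d * sin(theta)   (moment arm = d*sin(theta))
d = 29 cm = 0.29 m
Torque = 374 * 0.29 * sin(61)
Torque = 94.86 N*m


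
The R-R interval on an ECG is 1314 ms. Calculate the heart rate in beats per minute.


HR = 60 / RR_interval(s)
RR = 1314 ms = 1.314 s
HR = 60 / 1.314 = 45.66 bpm


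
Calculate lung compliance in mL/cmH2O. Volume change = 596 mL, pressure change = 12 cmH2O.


C = dV / dP
C = 596 / 12
C = 49.67 mL/cmH2O


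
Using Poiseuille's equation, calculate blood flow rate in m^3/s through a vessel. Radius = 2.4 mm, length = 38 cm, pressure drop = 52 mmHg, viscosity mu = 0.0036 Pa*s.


Q = pi*r^4*dP / (8*mu*L)
r = 0.0024 m, L = 0.38 m
dP = 52 mmHg = 6932.744 Pa
Q = 6.6027e-05 m^3/s


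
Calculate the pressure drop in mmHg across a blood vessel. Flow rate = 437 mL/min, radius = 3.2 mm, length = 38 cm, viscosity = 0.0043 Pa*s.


dP = 8*mu*L*Q / (pi*r^4)
Q = 437 mL/min = 7.28333e-06 m^3/s
dP = 289.016 Pa = 289.016 / 133.322 mmHg = 2.168 mmHg


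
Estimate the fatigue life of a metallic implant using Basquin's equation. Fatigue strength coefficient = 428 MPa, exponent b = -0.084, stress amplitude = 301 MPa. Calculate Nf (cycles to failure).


sigma_a = sigma_f' * (2Nf)^b
2Nf = (sigma_a/sigma_f')^(1/b)
2Nf = (301/428)^(1/-0.084)
2Nf = 66.064407
Nf = 33.03


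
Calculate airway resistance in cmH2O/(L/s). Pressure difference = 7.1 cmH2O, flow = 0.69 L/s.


R = dP / flow
R = 7.1 / 0.69
R = 10.29 cmH2O/(L/s)


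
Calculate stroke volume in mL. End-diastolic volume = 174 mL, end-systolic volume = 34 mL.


SV = EDV - ESV
SV = 174 - 34
SV = 140 mL


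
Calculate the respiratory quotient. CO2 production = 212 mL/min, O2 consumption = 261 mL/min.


RQ = VCO2 / VO2
RQ = 212 / 261
RQ = 0.8123


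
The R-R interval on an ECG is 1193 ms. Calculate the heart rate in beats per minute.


HR = 60 / RR_interval(s)
RR = 1193 ms = 1.193 s
HR = 60 / 1.193 = 50.29 bpm


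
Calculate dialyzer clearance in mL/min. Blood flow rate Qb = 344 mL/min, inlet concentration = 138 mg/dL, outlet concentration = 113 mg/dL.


K = Qb * (Cb_in - Cb_out) / Cb_in
K = 344 * (138 - 113) / 138
K = 62.32 mL/min


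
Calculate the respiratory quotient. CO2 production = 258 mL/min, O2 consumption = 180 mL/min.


RQ = VCO2 / VO2
RQ = 258 / 180
RQ = 1.433


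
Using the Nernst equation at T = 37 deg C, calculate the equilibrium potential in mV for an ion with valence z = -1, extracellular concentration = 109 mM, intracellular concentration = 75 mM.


E = (RT/(zF)) * ln(C_out/C_in)
T = 37 + 273.15 = 310.15 K
E = (8.314 * 310.15 / (-1 * 96485)) * ln(109/75)
E = -9.992 mV


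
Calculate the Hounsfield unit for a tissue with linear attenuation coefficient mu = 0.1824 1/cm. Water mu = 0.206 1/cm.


HU = ((mu_tissue - mu_water) / mu_water) * 1000
HU = ((0.1824 - 0.206) / 0.206) * 1000
HU = -114.6


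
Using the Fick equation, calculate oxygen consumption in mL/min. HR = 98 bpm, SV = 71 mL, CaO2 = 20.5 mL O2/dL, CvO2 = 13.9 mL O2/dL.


CO = HR*SV = 98*71/1000 = 6.958 L/min
a-v O2 diff = 20.5 - 13.9 = 6.6 mL/dL
VO2 = CO * (CaO2-CvO2) * 10 dL/L
VO2 = 6.958 * 6.6 * 10
VO2 = 459.2 mL/min


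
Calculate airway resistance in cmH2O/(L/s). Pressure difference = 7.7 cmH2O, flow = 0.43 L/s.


R = dP / flow
R = 7.7 / 0.43
R = 17.91 cmH2O/(L/s)


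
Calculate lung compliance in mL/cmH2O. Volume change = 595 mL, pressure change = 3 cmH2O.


C = dV / dP
C = 595 / 3
C = 198.3 mL/cmH2O


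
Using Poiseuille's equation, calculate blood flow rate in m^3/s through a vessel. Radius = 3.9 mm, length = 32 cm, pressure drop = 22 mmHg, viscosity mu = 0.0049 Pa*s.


Q = pi*r^4*dP / (8*mu*L)
r = 0.0039 m, L = 0.32 m
dP = 22 mmHg = 2933.084 Pa
Q = 1.6994e-04 m^3/s


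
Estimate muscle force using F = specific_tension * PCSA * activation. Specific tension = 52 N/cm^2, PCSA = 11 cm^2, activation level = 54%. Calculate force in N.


F = sigma * PCSA * activation
F = 52 * 11 * 0.54
F = 308.9 N


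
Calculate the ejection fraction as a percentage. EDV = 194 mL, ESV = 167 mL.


SV = EDV - ESV = 194 - 167 = 27 mL
EF = SV/EDV * 100 = 27/194 * 100
EF = 13.92%


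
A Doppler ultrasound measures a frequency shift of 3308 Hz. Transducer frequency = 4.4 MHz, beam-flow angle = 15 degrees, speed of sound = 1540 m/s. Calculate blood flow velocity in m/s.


v = fd * c / (2 * f0 * cos(theta))
v = 3308 * 1540 / (2 * 4.4000e+06 * cos(15))
v = 0.5993 m/s


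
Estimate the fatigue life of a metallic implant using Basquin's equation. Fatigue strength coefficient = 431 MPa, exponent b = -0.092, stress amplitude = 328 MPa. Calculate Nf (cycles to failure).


sigma_a = sigma_f' * (2Nf)^b
2Nf = (sigma_a/sigma_f')^(1/b)
2Nf = (328/431)^(1/-0.092)
2Nf = 19.461113
Nf = 9.731


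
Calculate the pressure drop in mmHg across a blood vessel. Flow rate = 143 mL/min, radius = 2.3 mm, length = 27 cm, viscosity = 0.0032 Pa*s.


dP = 8*mu*L*Q / (pi*r^4)
Q = 143 mL/min = 2.38333e-06 m^3/s
dP = 187.381 Pa = 187.381 / 133.322 mmHg = 1.405 mmHg


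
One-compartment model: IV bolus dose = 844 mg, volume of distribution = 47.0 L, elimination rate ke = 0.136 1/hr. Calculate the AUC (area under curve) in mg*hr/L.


C0 = Dose/Vd = 844/47.0 = 17.9574 mg/L
AUC = C0/ke = 17.9574/0.136
AUC = 132 mg*hr/L


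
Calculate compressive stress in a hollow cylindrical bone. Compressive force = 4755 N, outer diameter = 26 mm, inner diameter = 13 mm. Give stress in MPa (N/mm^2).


A = pi*(r_o^2 - r_i^2)
r_o = 13 mm, r_i = 6.5 mm
A = 398.197 mm^2
sigma = F/A = 4755 / 398.197
sigma = 11.94 MPa


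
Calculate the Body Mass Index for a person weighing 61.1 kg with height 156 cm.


BMI = weight / height^2
height = 156 cm = 1.56 m
BMI = 61.1 / 1.56^2
BMI = 25.11 kg/m^2


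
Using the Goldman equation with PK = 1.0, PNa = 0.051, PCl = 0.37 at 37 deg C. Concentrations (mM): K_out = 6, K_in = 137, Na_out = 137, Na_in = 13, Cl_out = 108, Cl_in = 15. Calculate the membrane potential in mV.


Vm = (RT/F)*ln((PK*Ko + PNa*Nao + PCl*Cli)/(PK*Ki + PNa*Nai + PCl*Clo))
Numer = 18.537, Denom = 177.623
Vm = -60.4 mV


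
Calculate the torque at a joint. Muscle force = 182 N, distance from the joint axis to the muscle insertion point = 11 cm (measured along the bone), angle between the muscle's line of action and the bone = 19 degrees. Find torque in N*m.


Torque = F * d * sin(theta)   (moment arm = d*sin(theta))
d = 11 cm = 0.11 m
Torque = 182 * 0.11 * sin(19)
Torque = 6.518 N*m


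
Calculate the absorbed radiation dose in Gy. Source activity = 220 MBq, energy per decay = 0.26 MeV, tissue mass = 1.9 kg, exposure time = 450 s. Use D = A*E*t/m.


A = 220 MBq = 2.2000e+08 Bq
E = 0.26 MeV = 4.1652e-14 J
D = A*E*t/m = 2.2000e+08*4.1652e-14*450/1.9
D = 0.00217 Gy


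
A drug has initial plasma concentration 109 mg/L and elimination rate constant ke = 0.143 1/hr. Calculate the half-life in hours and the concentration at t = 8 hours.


t_half = ln(2) / ke = 0.693147 / 0.143 = 4.847 hr
C(t) = C0 * exp(-ke*t) = 109 * exp(-0.143*8)
C(8) = 34.72 mg/L


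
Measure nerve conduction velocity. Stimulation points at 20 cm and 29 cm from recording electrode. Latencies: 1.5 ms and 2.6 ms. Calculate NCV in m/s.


Distance = (29 - 20) / 100 = 0.09 m
dt = (2.6 - 1.5) / 1000 = 0.0011 s
NCV = dist / dt = 81.82 m/s


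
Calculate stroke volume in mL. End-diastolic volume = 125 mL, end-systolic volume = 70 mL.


SV = EDV - ESV
SV = 125 - 70
SV = 55 mL


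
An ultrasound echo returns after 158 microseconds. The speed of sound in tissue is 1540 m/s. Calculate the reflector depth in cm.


depth = c * t / 2
t = 158 us = 1.5800e-04 s
depth = 1540 * 1.5800e-04 / 2
depth = 0.12166 m = 12.166 cm


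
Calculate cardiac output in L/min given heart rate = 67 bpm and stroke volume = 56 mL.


CO = HR * SV
CO = 67 * 56 / 1000
CO = 3.752 L/min


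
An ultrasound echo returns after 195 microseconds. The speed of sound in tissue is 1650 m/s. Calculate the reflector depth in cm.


depth = c * t / 2
t = 195 us = 1.9500e-04 s
depth = 1650 * 1.9500e-04 / 2
depth = 0.160875 m = 16.0875 cm


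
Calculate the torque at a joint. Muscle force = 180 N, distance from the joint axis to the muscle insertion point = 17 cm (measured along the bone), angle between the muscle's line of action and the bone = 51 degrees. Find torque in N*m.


Torque = F * d * sin(theta)   (moment arm = d*sin(theta))
d = 17 cm = 0.17 m
Torque = 180 * 0.17 * sin(51)
Torque = 23.78 N*m


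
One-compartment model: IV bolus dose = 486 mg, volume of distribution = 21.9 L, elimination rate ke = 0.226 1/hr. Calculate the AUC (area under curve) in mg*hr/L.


C0 = Dose/Vd = 486/21.9 = 22.1918 mg/L
AUC = C0/ke = 22.1918/0.226
AUC = 98.19 mg*hr/L


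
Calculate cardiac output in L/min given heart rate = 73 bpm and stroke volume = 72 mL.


CO = HR * SV
CO = 73 * 72 / 1000
CO = 5.256 L/min


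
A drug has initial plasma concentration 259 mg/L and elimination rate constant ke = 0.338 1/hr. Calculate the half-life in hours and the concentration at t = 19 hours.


t_half = ln(2) / ke = 0.693147 / 0.338 = 2.051 hr
C(t) = C0 * exp(-ke*t) = 259 * exp(-0.338*19)
C(19) = 0.421 mg/L


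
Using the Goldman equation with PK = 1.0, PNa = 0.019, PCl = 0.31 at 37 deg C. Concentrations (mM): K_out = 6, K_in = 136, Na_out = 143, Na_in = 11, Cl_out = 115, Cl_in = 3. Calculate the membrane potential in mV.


Vm = (RT/F)*ln((PK*Ko + PNa*Nao + PCl*Cli)/(PK*Ki + PNa*Nai + PCl*Clo))
Numer = 9.647, Denom = 171.859
Vm = -76.97 mV


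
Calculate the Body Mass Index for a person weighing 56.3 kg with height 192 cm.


BMI = weight / height^2
height = 192 cm = 1.92 m
BMI = 56.3 / 1.92^2
BMI = 15.27 kg/m^2


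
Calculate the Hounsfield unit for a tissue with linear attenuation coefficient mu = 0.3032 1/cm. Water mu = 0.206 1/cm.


HU = ((mu_tissue - mu_water) / mu_water) * 1000
HU = ((0.3032 - 0.206) / 0.206) * 1000
HU = 471.8


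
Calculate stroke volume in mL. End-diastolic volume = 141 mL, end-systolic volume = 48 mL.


SV = EDV - ESV
SV = 141 - 48
SV = 93 mL


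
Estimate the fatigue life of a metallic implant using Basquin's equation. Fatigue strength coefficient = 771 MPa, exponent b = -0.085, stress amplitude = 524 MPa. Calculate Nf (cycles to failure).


sigma_a = sigma_f' * (2Nf)^b
2Nf = (sigma_a/sigma_f')^(1/b)
2Nf = (524/771)^(1/-0.085)
2Nf = 94.018396
Nf = 47.01


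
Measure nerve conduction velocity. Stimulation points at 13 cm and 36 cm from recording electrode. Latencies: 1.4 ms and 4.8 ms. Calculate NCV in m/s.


Distance = (36 - 13) / 100 = 0.23 m
dt = (4.8 - 1.4) / 1000 = 0.0034 s
NCV = dist / dt = 67.65 m/s


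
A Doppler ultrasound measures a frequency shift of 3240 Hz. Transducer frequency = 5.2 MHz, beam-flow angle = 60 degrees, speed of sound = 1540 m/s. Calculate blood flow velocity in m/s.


v = fd * c / (2 * f0 * cos(theta))
v = 3240 * 1540 / (2 * 5.2000e+06 * cos(60))
v = 0.9595 m/s


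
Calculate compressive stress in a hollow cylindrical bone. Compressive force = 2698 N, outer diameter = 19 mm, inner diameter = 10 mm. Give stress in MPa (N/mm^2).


A = pi*(r_o^2 - r_i^2)
r_o = 9.5 mm, r_i = 5 mm
A = 204.989 mm^2
sigma = F/A = 2698 / 204.989
sigma = 13.16 MPa


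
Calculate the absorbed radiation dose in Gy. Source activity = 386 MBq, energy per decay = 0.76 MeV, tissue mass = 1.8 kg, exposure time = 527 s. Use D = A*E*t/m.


A = 386 MBq = 3.8600e+08 Bq
E = 0.76 MeV = 1.21752e-13 J
D = A*E*t/m = 3.8600e+08*1.21752e-13*527/1.8
D = 0.01376 Gy


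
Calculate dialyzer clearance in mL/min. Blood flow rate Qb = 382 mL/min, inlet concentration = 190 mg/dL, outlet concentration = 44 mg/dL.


K = Qb * (Cb_in - Cb_out) / Cb_in
K = 382 * (190 - 44) / 190
K = 293.5 mL/min


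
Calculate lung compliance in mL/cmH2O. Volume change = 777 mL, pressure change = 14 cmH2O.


C = dV / dP
C = 777 / 14
C = 55.5 mL/cmH2O


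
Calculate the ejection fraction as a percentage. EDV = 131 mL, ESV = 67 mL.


SV = EDV - ESV = 131 - 67 = 64 mL
EF = SV/EDV * 100 = 64/131 * 100
EF = 48.85%


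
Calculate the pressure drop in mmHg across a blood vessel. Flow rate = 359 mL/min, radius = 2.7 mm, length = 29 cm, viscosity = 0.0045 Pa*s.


dP = 8*mu*L*Q / (pi*r^4)
Q = 359 mL/min = 5.98333e-06 m^3/s
dP = 374.144 Pa = 374.144 / 133.322 mmHg = 2.806 mmHg


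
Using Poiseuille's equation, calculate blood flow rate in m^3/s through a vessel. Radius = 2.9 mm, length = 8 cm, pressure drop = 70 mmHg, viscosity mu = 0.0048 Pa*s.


Q = pi*r^4*dP / (8*mu*L)
r = 0.0029 m, L = 0.08 m
dP = 70 mmHg = 9332.54 Pa
Q = 6.7503e-04 m^3/s


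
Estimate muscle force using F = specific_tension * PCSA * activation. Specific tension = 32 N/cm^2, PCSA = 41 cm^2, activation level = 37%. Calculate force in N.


F = sigma * PCSA * activation
F = 32 * 41 * 0.37
F = 485.4 N


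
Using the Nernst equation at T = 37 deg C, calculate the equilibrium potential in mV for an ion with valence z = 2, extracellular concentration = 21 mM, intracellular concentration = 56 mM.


E = (RT/(zF)) * ln(C_out/C_in)
T = 37 + 273.15 = 310.15 K
E = (8.314 * 310.15 / (2 * 96485)) * ln(21/56)
E = -13.11 mV


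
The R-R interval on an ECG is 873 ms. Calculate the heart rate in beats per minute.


HR = 60 / RR_interval(s)
RR = 873 ms = 0.873 s
HR = 60 / 0.873 = 68.73 bpm


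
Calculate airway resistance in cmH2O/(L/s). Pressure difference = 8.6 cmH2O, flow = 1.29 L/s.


R = dP / flow
R = 8.6 / 1.29
R = 6.667 cmH2O/(L/s)


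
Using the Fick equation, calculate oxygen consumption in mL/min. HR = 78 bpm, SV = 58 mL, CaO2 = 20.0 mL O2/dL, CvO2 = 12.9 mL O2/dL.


CO = HR*SV = 78*58/1000 = 4.524 L/min
a-v O2 diff = 20.0 - 12.9 = 7.1 mL/dL
VO2 = CO * (CaO2-CvO2) * 10 dL/L
VO2 = 4.524 * 7.1 * 10
VO2 = 321.2 mL/min


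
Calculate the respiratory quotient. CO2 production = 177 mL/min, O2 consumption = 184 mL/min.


RQ = VCO2 / VO2
RQ = 177 / 184
RQ = 0.962


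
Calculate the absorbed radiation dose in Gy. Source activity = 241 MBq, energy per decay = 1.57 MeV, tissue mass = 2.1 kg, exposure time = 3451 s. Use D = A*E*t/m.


A = 241 MBq = 2.4100e+08 Bq
E = 1.57 MeV = 2.51514e-13 J
D = A*E*t/m = 2.4100e+08*2.51514e-13*3451/2.1
D = 0.09961 Gy


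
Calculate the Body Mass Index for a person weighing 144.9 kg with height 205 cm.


BMI = weight / height^2
height = 205 cm = 2.05 m
BMI = 144.9 / 2.05^2
BMI = 34.48 kg/m^2


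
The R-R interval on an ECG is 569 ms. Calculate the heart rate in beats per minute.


HR = 60 / RR_interval(s)
RR = 569 ms = 0.569 s
HR = 60 / 0.569 = 105.4 bpm


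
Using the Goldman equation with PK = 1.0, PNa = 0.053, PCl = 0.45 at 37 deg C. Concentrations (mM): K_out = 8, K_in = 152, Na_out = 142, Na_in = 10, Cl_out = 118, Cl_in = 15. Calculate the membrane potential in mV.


Vm = (RT/F)*ln((PK*Ko + PNa*Nao + PCl*Cli)/(PK*Ki + PNa*Nai + PCl*Clo))
Numer = 22.276, Denom = 205.63
Vm = -59.4 mV


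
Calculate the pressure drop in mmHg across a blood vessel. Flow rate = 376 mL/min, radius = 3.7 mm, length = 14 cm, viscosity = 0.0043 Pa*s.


dP = 8*mu*L*Q / (pi*r^4)
Q = 376 mL/min = 6.26667e-06 m^3/s
dP = 51.2586 Pa = 51.2586 / 133.322 mmHg = 0.3845 mmHg


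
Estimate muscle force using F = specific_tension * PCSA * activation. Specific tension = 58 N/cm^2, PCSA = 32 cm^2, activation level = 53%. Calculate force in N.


F = sigma * PCSA * activation
F = 58 * 32 * 0.53
F = 983.7 N


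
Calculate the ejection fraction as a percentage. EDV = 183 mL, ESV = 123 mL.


SV = EDV - ESV = 183 - 123 = 60 mL
EF = SV/EDV * 100 = 60/183 * 100
EF = 32.79%


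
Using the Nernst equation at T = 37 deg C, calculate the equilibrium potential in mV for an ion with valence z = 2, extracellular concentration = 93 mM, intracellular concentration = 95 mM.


E = (RT/(zF)) * ln(C_out/C_in)
T = 37 + 273.15 = 310.15 K
E = (8.314 * 310.15 / (2 * 96485)) * ln(93/95)
E = -0.2843 mV


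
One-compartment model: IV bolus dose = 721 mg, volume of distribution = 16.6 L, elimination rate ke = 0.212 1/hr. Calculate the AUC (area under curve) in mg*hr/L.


C0 = Dose/Vd = 721/16.6 = 43.4337 mg/L
AUC = C0/ke = 43.4337/0.212
AUC = 204.9 mg*hr/L


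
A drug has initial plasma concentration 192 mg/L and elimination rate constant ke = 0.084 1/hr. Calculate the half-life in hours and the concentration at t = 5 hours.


t_half = ln(2) / ke = 0.693147 / 0.084 = 8.252 hr
C(t) = C0 * exp(-ke*t) = 192 * exp(-0.084*5)
C(5) = 126.2 mg/L


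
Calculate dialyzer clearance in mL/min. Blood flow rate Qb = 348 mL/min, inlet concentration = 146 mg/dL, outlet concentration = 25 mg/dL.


K = Qb * (Cb_in - Cb_out) / Cb_in
K = 348 * (146 - 25) / 146
K = 288.4 mL/min


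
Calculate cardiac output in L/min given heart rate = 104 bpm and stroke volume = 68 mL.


CO = HR * SV
CO = 104 * 68 / 1000
CO = 7.072 L/min


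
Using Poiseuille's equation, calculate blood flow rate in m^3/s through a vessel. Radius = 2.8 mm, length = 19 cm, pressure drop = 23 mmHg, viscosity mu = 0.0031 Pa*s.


Q = pi*r^4*dP / (8*mu*L)
r = 0.0028 m, L = 0.19 m
dP = 23 mmHg = 3066.406 Pa
Q = 1.2566e-04 m^3/s


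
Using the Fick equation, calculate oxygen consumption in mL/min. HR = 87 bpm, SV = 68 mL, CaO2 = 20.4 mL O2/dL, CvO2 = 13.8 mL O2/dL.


CO = HR*SV = 87*68/1000 = 5.916 L/min
a-v O2 diff = 20.4 - 13.8 = 6.6 mL/dL
VO2 = CO * (CaO2-CvO2) * 10 dL/L
VO2 = 5.916 * 6.6 * 10
VO2 = 390.5 mL/min


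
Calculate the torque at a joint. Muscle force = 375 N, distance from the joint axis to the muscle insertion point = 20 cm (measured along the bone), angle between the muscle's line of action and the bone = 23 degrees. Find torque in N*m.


Torque = F * d * sin(theta)   (moment arm = d*sin(theta))
d = 20 cm = 0.2 m
Torque = 375 * 0.2 * sin(23)
Torque = 29.3 N*m


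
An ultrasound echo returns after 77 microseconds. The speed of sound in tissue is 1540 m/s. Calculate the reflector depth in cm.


depth = c * t / 2
t = 77 us = 7.7000e-05 s
depth = 1540 * 7.7000e-05 / 2
depth = 0.05929 m = 5.929 cm


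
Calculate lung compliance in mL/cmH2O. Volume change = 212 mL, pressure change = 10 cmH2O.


C = dV / dP
C = 212 / 10
C = 21.2 mL/cmH2O


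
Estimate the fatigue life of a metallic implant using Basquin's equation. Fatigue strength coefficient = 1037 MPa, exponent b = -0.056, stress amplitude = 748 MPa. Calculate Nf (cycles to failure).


sigma_a = sigma_f' * (2Nf)^b
2Nf = (sigma_a/sigma_f')^(1/b)
2Nf = (748/1037)^(1/-0.056)
2Nf = 341.60222
Nf = 170.8


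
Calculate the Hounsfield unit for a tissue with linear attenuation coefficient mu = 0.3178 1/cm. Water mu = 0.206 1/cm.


HU = ((mu_tissue - mu_water) / mu_water) * 1000
HU = ((0.3178 - 0.206) / 0.206) * 1000
HU = 542.7


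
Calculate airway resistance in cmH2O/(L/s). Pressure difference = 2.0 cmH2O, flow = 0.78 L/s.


R = dP / flow
R = 2.0 / 0.78
R = 2.564 cmH2O/(L/s)


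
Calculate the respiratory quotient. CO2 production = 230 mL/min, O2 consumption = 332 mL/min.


RQ = VCO2 / VO2
RQ = 230 / 332
RQ = 0.6928


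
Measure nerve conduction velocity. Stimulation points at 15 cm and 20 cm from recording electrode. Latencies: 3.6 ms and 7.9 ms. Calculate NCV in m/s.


Distance = (20 - 15) / 100 = 0.05 m
dt = (7.9 - 3.6) / 1000 = 0.0043 s
NCV = dist / dt = 11.63 m/s


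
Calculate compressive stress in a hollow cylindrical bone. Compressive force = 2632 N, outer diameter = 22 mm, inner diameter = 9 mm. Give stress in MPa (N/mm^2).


A = pi*(r_o^2 - r_i^2)
r_o = 11 mm, r_i = 4.5 mm
A = 316.515 mm^2
sigma = F/A = 2632 / 316.515
sigma = 8.316 MPa


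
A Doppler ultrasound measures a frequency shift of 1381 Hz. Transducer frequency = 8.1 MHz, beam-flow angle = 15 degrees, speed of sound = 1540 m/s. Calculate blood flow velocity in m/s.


v = fd * c / (2 * f0 * cos(theta))
v = 1381 * 1540 / (2 * 8.1000e+06 * cos(15))
v = 0.1359 m/s


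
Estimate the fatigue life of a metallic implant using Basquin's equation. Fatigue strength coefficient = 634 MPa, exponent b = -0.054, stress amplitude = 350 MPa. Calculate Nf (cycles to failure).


sigma_a = sigma_f' * (2Nf)^b
2Nf = (sigma_a/sigma_f')^(1/b)
2Nf = (350/634)^(1/-0.054)
2Nf = 60002.676
Nf = 3e+04


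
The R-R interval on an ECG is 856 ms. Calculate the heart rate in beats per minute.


HR = 60 / RR_interval(s)
RR = 856 ms = 0.856 s
HR = 60 / 0.856 = 70.09 bpm


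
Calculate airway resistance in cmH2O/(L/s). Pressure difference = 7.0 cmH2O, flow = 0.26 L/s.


R = dP / flow
R = 7.0 / 0.26
R = 26.92 cmH2O/(L/s)


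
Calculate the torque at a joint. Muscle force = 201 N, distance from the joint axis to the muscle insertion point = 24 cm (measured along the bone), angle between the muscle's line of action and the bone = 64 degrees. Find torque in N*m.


Torque = F * d * sin(theta)   (moment arm = d*sin(theta))
d = 24 cm = 0.24 m
Torque = 201 * 0.24 * sin(64)
Torque = 43.36 N*m


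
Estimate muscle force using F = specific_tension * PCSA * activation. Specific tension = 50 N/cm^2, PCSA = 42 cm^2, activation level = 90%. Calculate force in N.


F = sigma * PCSA * activation
F = 50 * 42 * 0.9
F = 1890 N


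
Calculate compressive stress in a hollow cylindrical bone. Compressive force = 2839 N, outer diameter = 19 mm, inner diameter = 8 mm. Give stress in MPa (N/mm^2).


A = pi*(r_o^2 - r_i^2)
r_o = 9.5 mm, r_i = 4 mm
A = 233.263 mm^2
sigma = F/A = 2839 / 233.263
sigma = 12.17 MPa


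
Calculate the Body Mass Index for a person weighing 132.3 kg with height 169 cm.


BMI = weight / height^2
height = 169 cm = 1.69 m
BMI = 132.3 / 1.69^2
BMI = 46.32 kg/m^2


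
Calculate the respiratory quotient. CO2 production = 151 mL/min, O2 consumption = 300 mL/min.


RQ = VCO2 / VO2
RQ = 151 / 300
RQ = 0.5033


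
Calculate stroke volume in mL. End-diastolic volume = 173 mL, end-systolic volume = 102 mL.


SV = EDV - ESV
SV = 173 - 102
SV = 71 mL


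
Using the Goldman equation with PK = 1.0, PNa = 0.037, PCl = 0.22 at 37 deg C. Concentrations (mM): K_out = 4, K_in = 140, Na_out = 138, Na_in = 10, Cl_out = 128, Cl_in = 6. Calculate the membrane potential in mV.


Vm = (RT/F)*ln((PK*Ko + PNa*Nao + PCl*Cli)/(PK*Ki + PNa*Nai + PCl*Clo))
Numer = 10.426, Denom = 168.53
Vm = -74.37 mV


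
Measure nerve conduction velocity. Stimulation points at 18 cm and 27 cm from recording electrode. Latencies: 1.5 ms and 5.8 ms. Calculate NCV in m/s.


Distance = (27 - 18) / 100 = 0.09 m
dt = (5.8 - 1.5) / 1000 = 0.0043 s
NCV = dist / dt = 20.93 m/s


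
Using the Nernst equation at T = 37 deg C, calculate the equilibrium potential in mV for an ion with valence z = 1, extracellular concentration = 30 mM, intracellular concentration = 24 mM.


E = (RT/(zF)) * ln(C_out/C_in)
T = 37 + 273.15 = 310.15 K
E = (8.314 * 310.15 / (1 * 96485)) * ln(30/24)
E = 5.964 mV


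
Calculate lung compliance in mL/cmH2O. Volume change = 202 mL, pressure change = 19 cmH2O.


C = dV / dP
C = 202 / 19
C = 10.63 mL/cmH2O


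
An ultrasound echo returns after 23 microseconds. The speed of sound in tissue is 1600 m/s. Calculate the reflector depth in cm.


depth = c * t / 2
t = 23 us = 2.3000e-05 s
depth = 1600 * 2.3000e-05 / 2
depth = 0.0184 m = 1.84 cm
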